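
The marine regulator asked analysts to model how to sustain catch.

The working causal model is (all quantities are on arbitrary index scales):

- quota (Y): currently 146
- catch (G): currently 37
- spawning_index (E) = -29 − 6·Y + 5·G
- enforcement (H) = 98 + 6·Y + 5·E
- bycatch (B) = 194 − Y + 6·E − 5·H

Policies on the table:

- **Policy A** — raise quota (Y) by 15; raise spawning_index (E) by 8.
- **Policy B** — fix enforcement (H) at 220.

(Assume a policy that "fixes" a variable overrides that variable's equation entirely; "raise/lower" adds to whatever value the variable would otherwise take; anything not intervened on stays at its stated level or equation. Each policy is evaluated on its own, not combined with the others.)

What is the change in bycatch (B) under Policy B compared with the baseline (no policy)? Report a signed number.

Baseline:
  Y = 146
  G = 37
  E = -29 − 6·146 + 5·37 = -720
  H = 98 + 6·146 + 5·(-720) = -2626
  B = 194 − 146 + 6·(-720) − 5·(-2626) = 8858
Policy B (H := 220):
  Y = 146
  G = 37
  E = -29 − 6·146 + 5·37 = -720
  H = 220
  B = 194 − 146 + 6·(-720) − 5·220 = -5372
Change in B: -5372 − 8858 = -14230

-14230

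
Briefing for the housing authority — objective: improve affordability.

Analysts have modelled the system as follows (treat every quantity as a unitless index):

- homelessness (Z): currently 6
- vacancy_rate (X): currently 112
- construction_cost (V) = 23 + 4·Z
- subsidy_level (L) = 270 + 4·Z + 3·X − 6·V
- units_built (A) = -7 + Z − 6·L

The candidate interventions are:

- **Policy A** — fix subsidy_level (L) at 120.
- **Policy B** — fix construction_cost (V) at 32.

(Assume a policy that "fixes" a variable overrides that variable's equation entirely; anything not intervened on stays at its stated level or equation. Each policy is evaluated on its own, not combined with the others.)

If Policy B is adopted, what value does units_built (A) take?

-2629

Policy B (V := 32):
  Z = 6
  X = 112
  V = 32
  L = 270 + 4·6 + 3·112 − 6·32 = 438
  A = -7 + 6 − 6·438 = -2629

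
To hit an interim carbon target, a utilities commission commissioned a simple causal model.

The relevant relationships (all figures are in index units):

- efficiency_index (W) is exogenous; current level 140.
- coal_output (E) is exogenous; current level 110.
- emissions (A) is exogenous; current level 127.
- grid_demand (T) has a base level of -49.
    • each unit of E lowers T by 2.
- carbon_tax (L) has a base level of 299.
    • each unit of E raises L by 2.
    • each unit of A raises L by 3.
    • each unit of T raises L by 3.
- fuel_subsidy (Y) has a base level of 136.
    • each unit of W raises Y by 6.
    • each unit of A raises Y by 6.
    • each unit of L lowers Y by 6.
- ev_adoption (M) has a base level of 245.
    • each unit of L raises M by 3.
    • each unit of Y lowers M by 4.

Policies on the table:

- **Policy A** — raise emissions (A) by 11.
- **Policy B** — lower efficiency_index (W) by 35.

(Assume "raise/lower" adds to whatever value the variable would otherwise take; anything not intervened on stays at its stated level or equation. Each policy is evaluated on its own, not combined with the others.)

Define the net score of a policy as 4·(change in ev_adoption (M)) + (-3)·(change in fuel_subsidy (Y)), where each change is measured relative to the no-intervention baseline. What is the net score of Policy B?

3990

Baseline:
  W = 140
  E = 110
  A = 127
  T = -49 − 2·110 = -269
  L = 299 + 2·110 + 3·127 + 3·(-269) = 93
  Y = 136 + 6·140 + 6·127 − 6·93 = 1180
  M = 245 + 3·93 − 4·1180 = -4196
Policy B (W − 35):
  W = 140 − 35 = 105
  E = 110
  A = 127
  T = -49 − 2·110 = -269
  L = 299 + 2·110 + 3·127 + 3·(-269) = 93
  Y = 136 + 6·105 + 6·127 − 6·93 = 970
  M = 245 + 3·93 − 4·970 = -3356
ΔM = -3356 − (-4196) = 840; ΔY = 970 − 1180 = -210
Score = 4·840 + (-3)·(-210) = 3990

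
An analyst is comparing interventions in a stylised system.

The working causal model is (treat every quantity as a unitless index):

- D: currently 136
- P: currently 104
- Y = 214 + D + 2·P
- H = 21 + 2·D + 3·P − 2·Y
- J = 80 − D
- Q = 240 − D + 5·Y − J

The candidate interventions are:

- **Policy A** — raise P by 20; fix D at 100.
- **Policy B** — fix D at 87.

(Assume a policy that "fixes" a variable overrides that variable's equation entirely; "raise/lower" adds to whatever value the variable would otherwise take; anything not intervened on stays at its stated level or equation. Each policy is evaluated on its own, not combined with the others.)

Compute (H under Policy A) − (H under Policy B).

-20

Policy A (P + 20, D := 100):
  D = 100
  P = 104 + 20 = 124
  Y = 214 + 100 + 2·124 = 562
  H = 21 + 2·100 + 3·124 − 2·562 = -531
Policy B (D := 87):
  D = 87
  P = 104
  Y = 214 + 87 + 2·104 = 509
  H = 21 + 2·87 + 3·104 − 2·509 = -511
H: -531 − (-511) = -20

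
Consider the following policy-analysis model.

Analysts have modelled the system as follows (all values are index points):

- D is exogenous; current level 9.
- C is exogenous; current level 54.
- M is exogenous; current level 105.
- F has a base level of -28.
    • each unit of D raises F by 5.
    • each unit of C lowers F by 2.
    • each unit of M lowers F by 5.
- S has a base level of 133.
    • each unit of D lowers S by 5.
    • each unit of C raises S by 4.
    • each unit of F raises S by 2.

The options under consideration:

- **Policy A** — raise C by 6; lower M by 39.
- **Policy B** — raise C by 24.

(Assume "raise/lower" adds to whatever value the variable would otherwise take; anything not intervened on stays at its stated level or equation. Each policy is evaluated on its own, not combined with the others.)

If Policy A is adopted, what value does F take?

-433

Policy A (C + 6, M − 39):
  D = 9
  C = 54 + 6 = 60
  M = 105 − 39 = 66
  F = -28 + 5·9 − 2·60 − 5·66 = -433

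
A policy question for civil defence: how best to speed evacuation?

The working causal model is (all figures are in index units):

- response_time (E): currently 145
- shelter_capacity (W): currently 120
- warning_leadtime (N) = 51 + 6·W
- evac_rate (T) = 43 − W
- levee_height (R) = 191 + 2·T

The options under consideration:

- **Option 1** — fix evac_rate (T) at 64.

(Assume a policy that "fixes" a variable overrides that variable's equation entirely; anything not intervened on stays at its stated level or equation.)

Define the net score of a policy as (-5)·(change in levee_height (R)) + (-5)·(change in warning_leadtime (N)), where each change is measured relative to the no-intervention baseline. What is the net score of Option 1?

Baseline:
  W = 120
  N = 51 + 6·120 = 771
  T = 43 − 120 = -77
  R = 191 + 2·(-77) = 37
Option 1 (T := 64):
  W = 120
  N = 51 + 6·120 = 771
  T = 64
  R = 191 + 2·64 = 319
ΔR = 319 − 37 = 282; ΔN = 771 − 771 = 0
Score = (-5)·282 + (-5)·0 = -1410

-1410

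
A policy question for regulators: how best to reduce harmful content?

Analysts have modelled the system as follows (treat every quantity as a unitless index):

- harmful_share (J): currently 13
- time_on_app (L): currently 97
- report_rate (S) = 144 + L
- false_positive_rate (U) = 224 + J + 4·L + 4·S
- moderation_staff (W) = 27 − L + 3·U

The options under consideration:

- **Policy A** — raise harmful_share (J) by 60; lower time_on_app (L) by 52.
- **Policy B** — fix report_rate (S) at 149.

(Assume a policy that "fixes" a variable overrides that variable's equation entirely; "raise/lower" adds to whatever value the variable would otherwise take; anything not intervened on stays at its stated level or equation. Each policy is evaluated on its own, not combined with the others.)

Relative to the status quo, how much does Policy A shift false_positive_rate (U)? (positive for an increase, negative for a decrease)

Baseline:
  J = 13
  L = 97
  S = 144 + 97 = 241
  U = 224 + 13 + 4·97 + 4·241 = 1589
Policy A (J + 60, L − 52):
  J = 13 + 60 = 73
  L = 97 − 52 = 45
  S = 144 + 45 = 189
  U = 224 + 73 + 4·45 + 4·189 = 1233
Change in U: 1233 − 1589 = -356

-356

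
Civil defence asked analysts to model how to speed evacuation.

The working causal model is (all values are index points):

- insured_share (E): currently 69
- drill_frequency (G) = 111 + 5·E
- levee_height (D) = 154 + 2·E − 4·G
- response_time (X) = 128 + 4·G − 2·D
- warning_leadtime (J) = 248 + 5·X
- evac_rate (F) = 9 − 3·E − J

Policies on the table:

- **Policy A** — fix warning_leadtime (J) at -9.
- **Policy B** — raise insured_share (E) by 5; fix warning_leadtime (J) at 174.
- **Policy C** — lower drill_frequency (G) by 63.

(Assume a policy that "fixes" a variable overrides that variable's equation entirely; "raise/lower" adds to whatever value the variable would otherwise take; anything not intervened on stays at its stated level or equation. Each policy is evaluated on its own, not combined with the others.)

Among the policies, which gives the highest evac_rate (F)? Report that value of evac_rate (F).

-189

Policy A (J := -9):
  E = 69
  G = 111 + 5·69 = 456
  D = 154 + 2·69 − 4·456 = -1532
  X = 128 + 4·456 − 2·(-1532) = 5016
  J = -9
  F = 9 − 3·69 − (-9) = -189
Policy B (E + 5, J := 174):
  E = 69 + 5 = 74
  G = 111 + 5·74 = 481
  D = 154 + 2·74 − 4·481 = -1622
  X = 128 + 4·481 − 2·(-1622) = 5296
  J = 174
  F = 9 − 3·74 − 174 = -387
Policy C (G − 63):
  E = 69
  G = 111 + 5·69 (−63 from intervention) = 393
  D = 154 + 2·69 − 4·393 = -1280
  X = 128 + 4·393 − 2·(-1280) = 4260
  J = 248 + 5·4260 = 21548
  F = 9 − 3·69 − 21548 = -21746
Comparing — Policy A: F=-189, Policy B: F=-387, Policy C: F=-21746. Highest is -189 (Policy A).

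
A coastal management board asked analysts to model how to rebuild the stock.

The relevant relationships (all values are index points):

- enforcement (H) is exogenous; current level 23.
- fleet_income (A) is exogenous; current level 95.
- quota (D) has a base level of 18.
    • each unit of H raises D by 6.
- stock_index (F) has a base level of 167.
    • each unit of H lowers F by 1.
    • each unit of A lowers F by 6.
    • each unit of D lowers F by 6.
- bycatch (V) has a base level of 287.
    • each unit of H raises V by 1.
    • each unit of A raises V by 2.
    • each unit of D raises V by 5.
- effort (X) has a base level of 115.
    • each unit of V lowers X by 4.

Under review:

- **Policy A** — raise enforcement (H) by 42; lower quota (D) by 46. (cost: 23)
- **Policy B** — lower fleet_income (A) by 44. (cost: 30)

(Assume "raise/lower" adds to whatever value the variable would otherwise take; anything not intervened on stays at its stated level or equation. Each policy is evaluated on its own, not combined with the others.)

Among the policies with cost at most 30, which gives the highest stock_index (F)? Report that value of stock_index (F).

Policy A (H + 42, D − 46):
  H = 23 + 42 = 65
  A = 95
  D = 18 + 6·65 (−46 from intervention) = 362
  F = 167 − 65 − 6·95 − 6·362 = -2640
Policy B (A − 44):
  H = 23
  A = 95 − 44 = 51
  D = 18 + 6·23 = 156
  F = 167 − 23 − 6·51 − 6·156 = -1098
Comparing — Policy A: F=-2640, Policy B: F=-1098. Highest is -1098 (Policy B).

-1098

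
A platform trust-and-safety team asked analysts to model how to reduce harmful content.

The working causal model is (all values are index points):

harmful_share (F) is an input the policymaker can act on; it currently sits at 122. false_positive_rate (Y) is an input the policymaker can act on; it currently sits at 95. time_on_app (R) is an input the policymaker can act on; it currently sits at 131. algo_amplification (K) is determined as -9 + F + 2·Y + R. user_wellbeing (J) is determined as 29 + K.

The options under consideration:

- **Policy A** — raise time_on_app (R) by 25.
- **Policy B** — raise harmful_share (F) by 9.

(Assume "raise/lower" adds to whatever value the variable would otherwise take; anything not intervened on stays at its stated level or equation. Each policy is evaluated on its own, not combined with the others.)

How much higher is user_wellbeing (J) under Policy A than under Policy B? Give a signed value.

Policy A (R + 25):
  F = 122
  Y = 95
  R = 131 + 25 = 156
  K = -9 + 122 + 2·95 + 156 = 459
  J = 29 + 459 = 488
Policy B (F + 9):
  F = 122 + 9 = 131
  Y = 95
  R = 131
  K = -9 + 131 + 2·95 + 131 = 443
  J = 29 + 443 = 472
J: 488 − 472 = 16

16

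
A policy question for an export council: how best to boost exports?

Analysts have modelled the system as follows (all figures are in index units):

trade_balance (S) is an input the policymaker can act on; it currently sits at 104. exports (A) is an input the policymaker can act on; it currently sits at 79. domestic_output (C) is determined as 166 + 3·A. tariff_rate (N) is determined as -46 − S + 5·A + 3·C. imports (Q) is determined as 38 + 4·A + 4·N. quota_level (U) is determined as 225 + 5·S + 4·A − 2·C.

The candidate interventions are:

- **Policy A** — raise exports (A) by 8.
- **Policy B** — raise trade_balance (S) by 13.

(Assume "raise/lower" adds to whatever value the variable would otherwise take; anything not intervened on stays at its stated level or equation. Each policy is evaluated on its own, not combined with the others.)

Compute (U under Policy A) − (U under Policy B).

-81

Policy A (A + 8):
  S = 104
  A = 79 + 8 = 87
  C = 166 + 3·87 = 427
  U = 225 + 5·104 + 4·87 − 2·427 = 239
Policy B (S + 13):
  S = 104 + 13 = 117
  A = 79
  C = 166 + 3·79 = 403
  U = 225 + 5·117 + 4·79 − 2·403 = 320
U: 239 − 320 = -81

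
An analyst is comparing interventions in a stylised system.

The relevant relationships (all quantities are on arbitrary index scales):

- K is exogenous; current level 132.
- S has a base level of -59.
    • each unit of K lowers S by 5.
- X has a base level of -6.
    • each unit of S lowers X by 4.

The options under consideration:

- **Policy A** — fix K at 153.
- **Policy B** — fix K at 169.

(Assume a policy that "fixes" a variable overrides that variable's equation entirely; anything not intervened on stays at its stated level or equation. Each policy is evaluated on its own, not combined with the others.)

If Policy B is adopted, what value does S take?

-904

Policy B (K := 169):
  K = 169
  S = -59 − 5·169 = -904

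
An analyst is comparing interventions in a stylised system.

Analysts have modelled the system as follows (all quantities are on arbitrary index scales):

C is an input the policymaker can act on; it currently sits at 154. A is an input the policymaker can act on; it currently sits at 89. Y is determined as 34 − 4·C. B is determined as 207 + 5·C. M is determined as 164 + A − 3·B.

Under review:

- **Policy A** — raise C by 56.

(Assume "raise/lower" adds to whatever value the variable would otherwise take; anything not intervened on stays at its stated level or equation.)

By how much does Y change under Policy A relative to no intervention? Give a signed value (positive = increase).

-224

Baseline:
  C = 154
  Y = 34 − 4·154 = -582
Policy A (C + 56):
  C = 154 + 56 = 210
  Y = 34 − 4·210 = -806
Change in Y: -806 − (-582) = -224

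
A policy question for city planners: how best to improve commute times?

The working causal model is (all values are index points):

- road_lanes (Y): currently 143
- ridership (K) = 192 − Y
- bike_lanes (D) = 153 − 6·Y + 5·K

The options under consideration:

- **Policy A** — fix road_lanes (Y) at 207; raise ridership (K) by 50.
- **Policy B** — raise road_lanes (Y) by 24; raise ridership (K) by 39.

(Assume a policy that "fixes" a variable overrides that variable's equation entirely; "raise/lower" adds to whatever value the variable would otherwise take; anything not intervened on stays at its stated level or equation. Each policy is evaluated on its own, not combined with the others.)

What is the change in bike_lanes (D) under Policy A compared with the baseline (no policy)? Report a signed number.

-454

Baseline:
  Y = 143
  K = 192 − 143 = 49
  D = 153 − 6·143 + 5·49 = -460
Policy A (Y := 207, K + 50):
  Y = 207
  K = 192 − 207 (+50 from intervention) = 35
  D = 153 − 6·207 + 5·35 = -914
Change in D: -914 − (-460) = -454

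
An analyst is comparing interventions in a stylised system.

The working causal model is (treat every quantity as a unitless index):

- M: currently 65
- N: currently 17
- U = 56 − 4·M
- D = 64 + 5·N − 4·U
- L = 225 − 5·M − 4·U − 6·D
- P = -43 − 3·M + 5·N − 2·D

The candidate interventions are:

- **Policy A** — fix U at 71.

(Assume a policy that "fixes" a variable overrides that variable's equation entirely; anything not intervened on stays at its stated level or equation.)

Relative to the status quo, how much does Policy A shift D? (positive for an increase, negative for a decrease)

-1100

Baseline:
  M = 65
  N = 17
  U = 56 − 4·65 = -204
  D = 64 + 5·17 − 4·(-204) = 965
Policy A (U := 71):
  M = 65
  N = 17
  U = 71
  D = 64 + 5·17 − 4·71 = -135
Change in D: -135 − 965 = -1100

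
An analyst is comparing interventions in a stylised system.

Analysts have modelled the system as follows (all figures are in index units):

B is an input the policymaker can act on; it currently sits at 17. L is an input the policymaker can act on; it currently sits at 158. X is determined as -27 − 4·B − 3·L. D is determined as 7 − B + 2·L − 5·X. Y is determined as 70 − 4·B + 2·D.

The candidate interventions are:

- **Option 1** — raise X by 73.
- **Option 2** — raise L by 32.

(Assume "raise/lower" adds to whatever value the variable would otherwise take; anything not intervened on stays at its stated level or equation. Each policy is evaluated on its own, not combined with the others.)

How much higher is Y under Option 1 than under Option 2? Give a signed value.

-1818

Option 1 (X + 73):
  B = 17
  L = 158
  X = -27 − 4·17 − 3·158 (+73 from intervention) = -496
  D = 7 − 17 + 2·158 − 5·(-496) = 2786
  Y = 70 − 4·17 + 2·2786 = 5574
Option 2 (L + 32):
  B = 17
  L = 158 + 32 = 190
  X = -27 − 4·17 − 3·190 = -665
  D = 7 − 17 + 2·190 − 5·(-665) = 3695
  Y = 70 − 4·17 + 2·3695 = 7392
Y: 5574 − 7392 = -1818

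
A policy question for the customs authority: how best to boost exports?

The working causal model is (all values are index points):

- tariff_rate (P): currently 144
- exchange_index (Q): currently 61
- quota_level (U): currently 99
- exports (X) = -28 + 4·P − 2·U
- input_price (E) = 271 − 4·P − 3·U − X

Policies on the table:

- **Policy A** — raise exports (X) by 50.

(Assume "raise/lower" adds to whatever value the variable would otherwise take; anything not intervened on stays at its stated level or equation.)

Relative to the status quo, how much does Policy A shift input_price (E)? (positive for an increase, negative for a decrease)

Baseline:
  P = 144
  U = 99
  X = -28 + 4·144 − 2·99 = 350
  E = 271 − 4·144 − 3·99 − 350 = -952
Policy A (X + 50):
  P = 144
  U = 99
  X = -28 + 4·144 − 2·99 (+50 from intervention) = 400
  E = 271 − 4·144 − 3·99 − 400 = -1002
Change in E: -1002 − (-952) = -50

-50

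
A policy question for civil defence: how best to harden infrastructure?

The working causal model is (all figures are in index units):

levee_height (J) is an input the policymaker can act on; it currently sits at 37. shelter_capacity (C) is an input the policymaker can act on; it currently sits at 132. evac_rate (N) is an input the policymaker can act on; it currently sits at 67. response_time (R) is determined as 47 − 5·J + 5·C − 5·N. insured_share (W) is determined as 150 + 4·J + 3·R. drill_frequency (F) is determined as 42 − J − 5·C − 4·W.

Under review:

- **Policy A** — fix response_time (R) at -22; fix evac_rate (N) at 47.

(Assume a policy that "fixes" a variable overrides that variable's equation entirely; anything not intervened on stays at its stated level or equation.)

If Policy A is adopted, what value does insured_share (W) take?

Policy A (R := -22, N := 47):
  J = 37
  C = 132
  N = 47
  R = -22
  W = 150 + 4·37 + 3·(-22) = 232

232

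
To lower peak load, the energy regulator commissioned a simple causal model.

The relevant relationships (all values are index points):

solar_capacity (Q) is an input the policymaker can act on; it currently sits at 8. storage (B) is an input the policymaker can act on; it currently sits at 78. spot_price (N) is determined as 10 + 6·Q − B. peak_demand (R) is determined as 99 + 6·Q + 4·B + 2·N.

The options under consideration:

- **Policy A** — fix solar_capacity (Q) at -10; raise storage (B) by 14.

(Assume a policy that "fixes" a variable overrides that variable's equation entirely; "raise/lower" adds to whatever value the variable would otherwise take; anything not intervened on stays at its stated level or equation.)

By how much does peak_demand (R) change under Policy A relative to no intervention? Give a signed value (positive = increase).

Baseline:
  Q = 8
  B = 78
  N = 10 + 6·8 − 78 = -20
  R = 99 + 6·8 + 4·78 + 2·(-20) = 419
Policy A (Q := -10, B + 14):
  Q = -10
  B = 78 + 14 = 92
  N = 10 + 6·(-10) − 92 = -142
  R = 99 + 6·(-10) + 4·92 + 2·(-142) = 123
Change in R: 123 − 419 = -296

-296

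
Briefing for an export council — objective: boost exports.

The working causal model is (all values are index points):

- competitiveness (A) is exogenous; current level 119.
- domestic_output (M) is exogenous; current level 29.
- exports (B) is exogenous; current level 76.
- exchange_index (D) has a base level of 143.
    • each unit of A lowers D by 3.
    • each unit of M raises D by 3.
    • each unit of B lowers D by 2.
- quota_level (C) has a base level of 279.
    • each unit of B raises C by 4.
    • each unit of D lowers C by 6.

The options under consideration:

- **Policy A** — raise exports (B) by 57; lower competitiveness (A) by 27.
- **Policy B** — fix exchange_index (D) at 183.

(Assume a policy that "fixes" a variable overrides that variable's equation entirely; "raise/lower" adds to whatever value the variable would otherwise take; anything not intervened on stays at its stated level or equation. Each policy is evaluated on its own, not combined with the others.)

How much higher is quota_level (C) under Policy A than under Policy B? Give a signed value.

Policy A (B + 57, A − 27):
  A = 119 − 27 = 92
  M = 29
  B = 76 + 57 = 133
  D = 143 − 3·92 + 3·29 − 2·133 = -312
  C = 279 + 4·133 − 6·(-312) = 2683
Policy B (D := 183):
  A = 119
  M = 29
  B = 76
  D = 183
  C = 279 + 4·76 − 6·183 = -515
C: 2683 − (-515) = 3198

3198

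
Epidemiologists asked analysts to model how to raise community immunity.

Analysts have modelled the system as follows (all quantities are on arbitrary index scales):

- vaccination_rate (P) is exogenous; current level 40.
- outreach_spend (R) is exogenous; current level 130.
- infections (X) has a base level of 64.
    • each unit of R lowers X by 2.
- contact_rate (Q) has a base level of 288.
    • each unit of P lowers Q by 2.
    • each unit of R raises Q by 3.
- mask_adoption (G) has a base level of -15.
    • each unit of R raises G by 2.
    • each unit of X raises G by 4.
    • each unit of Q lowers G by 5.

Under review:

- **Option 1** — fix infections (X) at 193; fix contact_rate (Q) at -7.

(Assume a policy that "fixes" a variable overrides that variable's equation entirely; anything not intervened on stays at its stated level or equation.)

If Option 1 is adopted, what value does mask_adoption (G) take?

Option 1 (X := 193, Q := -7):
  P = 40
  R = 130
  X = 193
  Q = -7
  G = -15 + 2·130 + 4·193 − 5·(-7) = 1052

1052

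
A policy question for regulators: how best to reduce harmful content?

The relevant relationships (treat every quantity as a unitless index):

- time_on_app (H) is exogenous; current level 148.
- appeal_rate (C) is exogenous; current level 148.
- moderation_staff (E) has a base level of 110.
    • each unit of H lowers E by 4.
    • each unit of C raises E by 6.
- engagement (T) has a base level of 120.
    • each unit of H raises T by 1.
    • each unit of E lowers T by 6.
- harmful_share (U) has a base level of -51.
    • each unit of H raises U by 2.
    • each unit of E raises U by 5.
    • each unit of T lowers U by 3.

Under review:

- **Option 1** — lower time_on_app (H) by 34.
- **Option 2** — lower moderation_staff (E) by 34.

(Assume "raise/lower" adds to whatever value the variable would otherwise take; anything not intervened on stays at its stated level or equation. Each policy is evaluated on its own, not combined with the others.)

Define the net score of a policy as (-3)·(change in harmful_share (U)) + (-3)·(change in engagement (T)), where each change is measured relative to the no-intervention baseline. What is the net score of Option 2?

1734

Baseline:
  H = 148
  C = 148
  E = 110 − 4·148 + 6·148 = 406
  T = 120 + 148 − 6·406 = -2168
  U = -51 + 2·148 + 5·406 − 3·(-2168) = 8779
Option 2 (E − 34):
  H = 148
  C = 148
  E = 110 − 4·148 + 6·148 (−34 from intervention) = 372
  T = 120 + 148 − 6·372 = -1964
  U = -51 + 2·148 + 5·372 − 3·(-1964) = 7997
ΔU = 7997 − 8779 = -782; ΔT = -1964 − (-2168) = 204
Score = (-3)·(-782) + (-3)·204 = 1734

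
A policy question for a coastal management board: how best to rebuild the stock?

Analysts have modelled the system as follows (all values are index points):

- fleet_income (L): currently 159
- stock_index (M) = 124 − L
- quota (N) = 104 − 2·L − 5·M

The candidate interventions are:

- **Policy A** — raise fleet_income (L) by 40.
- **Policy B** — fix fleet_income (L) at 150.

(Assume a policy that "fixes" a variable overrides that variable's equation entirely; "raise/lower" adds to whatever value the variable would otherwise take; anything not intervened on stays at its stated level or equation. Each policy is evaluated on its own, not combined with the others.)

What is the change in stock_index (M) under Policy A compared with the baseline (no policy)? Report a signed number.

Baseline:
  L = 159
  M = 124 − 159 = -35
Policy A (L + 40):
  L = 159 + 40 = 199
  M = 124 − 199 = -75
Change in M: -75 − (-35) = -40

-40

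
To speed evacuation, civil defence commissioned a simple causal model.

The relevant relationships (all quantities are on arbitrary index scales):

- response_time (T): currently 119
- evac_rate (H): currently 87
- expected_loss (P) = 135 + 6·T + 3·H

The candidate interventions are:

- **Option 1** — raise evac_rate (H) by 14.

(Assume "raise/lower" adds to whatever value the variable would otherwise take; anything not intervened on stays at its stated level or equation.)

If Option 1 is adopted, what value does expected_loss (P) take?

Option 1 (H + 14):
  T = 119
  H = 87 + 14 = 101
  P = 135 + 6·119 + 3·101 = 1152

1152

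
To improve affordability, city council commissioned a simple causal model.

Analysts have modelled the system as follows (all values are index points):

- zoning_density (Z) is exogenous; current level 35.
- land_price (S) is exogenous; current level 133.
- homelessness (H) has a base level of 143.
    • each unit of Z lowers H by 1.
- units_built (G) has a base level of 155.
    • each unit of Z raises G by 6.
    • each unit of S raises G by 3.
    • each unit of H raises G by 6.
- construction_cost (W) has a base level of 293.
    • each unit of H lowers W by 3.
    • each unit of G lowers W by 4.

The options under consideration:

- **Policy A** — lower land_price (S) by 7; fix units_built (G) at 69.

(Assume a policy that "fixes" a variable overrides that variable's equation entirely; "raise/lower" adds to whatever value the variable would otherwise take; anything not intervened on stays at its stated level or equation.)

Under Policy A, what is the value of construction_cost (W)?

-307

Policy A (S − 7, G := 69):
  Z = 35
  S = 133 − 7 = 126
  H = 143 − 35 = 108
  G = 69
  W = 293 − 3·108 − 4·69 = -307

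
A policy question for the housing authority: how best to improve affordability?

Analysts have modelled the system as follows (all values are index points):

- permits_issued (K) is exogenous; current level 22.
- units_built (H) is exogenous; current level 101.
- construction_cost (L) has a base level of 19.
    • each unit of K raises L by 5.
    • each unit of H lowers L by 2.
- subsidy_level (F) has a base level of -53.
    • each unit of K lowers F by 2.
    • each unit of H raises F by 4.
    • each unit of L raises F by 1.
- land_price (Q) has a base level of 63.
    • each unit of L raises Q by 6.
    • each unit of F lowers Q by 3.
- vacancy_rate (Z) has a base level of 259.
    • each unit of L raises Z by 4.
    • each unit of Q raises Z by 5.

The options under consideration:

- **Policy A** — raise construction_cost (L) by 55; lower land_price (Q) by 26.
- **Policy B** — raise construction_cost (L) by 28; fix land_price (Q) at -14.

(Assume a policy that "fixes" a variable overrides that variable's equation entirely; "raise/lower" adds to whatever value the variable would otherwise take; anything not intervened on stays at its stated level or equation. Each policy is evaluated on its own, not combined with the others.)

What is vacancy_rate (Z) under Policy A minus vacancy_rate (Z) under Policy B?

Policy A (L + 55, Q − 26):
  K = 22
  H = 101
  L = 19 + 5·22 − 2·101 (+55 from intervention) = -18
  F = -53 − 2·22 + 4·101 + (-18) = 289
  Q = 63 + 6·(-18) − 3·289 (−26 from intervention) = -938
  Z = 259 + 4·(-18) + 5·(-938) = -4503
Policy B (L + 28, Q := -14):
  K = 22
  H = 101
  L = 19 + 5·22 − 2·101 (+28 from intervention) = -45
  F = -53 − 2·22 + 4·101 + (-45) = 262
  Q = -14
  Z = 259 + 4·(-45) + 5·(-14) = 9
Z: -4503 − 9 = -4512

-4512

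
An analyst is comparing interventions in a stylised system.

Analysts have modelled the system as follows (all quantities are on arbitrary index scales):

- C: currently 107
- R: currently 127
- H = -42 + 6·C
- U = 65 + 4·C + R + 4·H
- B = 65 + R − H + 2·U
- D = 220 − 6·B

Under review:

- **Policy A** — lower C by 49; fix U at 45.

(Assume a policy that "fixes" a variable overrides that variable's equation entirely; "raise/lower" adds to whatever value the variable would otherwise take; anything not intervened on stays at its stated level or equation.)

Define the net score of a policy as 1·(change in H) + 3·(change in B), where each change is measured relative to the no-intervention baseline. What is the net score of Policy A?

Baseline:
  C = 107
  R = 127
  H = -42 + 6·107 = 600
  U = 65 + 4·107 + 127 + 4·600 = 3020
  B = 65 + 127 − 600 + 2·3020 = 5632
Policy A (C − 49, U := 45):
  C = 107 − 49 = 58
  R = 127
  H = -42 + 6·58 = 306
  U = 45
  B = 65 + 127 − 306 + 2·45 = -24
ΔH = 306 − 600 = -294; ΔB = -24 − 5632 = -5656
Score = 1·(-294) + 3·(-5656) = -17262

-17262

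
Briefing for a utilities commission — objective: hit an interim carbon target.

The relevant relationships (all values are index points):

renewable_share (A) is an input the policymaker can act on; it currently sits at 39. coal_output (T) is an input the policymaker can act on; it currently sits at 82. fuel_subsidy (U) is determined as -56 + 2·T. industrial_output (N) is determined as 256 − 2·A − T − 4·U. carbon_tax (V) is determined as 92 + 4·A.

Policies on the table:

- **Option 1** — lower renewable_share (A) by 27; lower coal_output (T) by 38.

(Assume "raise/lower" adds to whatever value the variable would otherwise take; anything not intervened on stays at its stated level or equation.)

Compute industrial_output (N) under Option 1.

Option 1 (A − 27, T − 38):
  A = 39 − 27 = 12
  T = 82 − 38 = 44
  U = -56 + 2·44 = 32
  N = 256 − 2·12 − 44 − 4·32 = 60

60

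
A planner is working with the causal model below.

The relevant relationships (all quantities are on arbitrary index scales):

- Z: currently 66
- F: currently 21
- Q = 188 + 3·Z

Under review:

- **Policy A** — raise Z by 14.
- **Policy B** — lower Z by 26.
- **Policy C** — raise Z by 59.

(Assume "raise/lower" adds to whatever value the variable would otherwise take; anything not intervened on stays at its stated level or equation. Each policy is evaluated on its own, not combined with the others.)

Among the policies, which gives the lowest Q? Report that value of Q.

Policy A (Z + 14):
  Z = 66 + 14 = 80
  Q = 188 + 3·80 = 428
Policy B (Z − 26):
  Z = 66 − 26 = 40
  Q = 188 + 3·40 = 308
Policy C (Z + 59):
  Z = 66 + 59 = 125
  Q = 188 + 3·125 = 563
Comparing — Policy A: Q=428, Policy B: Q=308, Policy C: Q=563. Lowest is 308 (Policy B).

308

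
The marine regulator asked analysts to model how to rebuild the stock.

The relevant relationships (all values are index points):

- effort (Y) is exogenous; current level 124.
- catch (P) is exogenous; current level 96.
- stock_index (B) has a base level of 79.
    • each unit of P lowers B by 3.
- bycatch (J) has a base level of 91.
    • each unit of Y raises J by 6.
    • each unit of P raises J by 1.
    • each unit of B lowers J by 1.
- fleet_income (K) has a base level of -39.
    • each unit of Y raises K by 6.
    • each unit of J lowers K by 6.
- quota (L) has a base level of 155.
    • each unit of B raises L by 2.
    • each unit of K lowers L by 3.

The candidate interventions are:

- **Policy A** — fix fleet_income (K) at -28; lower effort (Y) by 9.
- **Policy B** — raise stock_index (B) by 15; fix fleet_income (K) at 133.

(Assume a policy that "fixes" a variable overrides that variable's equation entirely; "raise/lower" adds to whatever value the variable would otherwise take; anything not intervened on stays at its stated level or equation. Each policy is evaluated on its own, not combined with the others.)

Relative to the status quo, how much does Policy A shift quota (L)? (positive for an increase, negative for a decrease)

-18321

Baseline:
  Y = 124
  P = 96
  B = 79 − 3·96 = -209
  J = 91 + 6·124 + 96 − (-209) = 1140
  K = -39 + 6·124 − 6·1140 = -6135
  L = 155 + 2·(-209) − 3·(-6135) = 18142
Policy A (K := -28, Y − 9):
  Y = 124 − 9 = 115
  P = 96
  B = 79 − 3·96 = -209
  J = 91 + 6·115 + 96 − (-209) = 1086
  K = -28
  L = 155 + 2·(-209) − 3·(-28) = -179
Change in L: -179 − 18142 = -18321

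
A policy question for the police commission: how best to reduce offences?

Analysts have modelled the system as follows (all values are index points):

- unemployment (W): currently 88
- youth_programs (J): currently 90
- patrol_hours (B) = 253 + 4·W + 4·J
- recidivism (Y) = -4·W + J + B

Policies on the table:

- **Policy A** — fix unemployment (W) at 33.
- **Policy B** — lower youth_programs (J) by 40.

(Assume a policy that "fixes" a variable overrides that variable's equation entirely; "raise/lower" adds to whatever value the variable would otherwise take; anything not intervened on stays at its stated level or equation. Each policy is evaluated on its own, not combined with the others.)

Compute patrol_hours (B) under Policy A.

745

Policy A (W := 33):
  W = 33
  J = 90
  B = 253 + 4·33 + 4·90 = 745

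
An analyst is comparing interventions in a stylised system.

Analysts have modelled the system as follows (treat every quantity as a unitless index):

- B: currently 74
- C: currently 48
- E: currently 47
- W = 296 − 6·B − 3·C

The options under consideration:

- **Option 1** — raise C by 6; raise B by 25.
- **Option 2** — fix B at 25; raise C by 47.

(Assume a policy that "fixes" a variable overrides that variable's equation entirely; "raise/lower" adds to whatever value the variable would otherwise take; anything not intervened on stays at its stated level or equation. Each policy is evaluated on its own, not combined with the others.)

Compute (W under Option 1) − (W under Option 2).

-321

Option 1 (C + 6, B + 25):
  B = 74 + 25 = 99
  C = 48 + 6 = 54
  W = 296 − 6·99 − 3·54 = -460
Option 2 (B := 25, C + 47):
  B = 25
  C = 48 + 47 = 95
  W = 296 − 6·25 − 3·95 = -139
W: -460 − (-139) = -321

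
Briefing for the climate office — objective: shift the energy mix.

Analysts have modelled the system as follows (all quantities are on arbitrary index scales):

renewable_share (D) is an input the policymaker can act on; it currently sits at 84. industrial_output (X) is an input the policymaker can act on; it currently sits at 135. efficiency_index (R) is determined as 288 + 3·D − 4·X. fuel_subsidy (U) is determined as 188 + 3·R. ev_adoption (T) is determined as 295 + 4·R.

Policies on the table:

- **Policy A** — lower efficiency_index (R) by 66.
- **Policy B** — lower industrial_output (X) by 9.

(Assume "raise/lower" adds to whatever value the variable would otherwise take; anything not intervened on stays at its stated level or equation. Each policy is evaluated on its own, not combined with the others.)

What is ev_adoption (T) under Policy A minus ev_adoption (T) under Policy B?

Policy A (R − 66):
  D = 84
  X = 135
  R = 288 + 3·84 − 4·135 (−66 from intervention) = -66
  T = 295 + 4·(-66) = 31
Policy B (X − 9):
  D = 84
  X = 135 − 9 = 126
  R = 288 + 3·84 − 4·126 = 36
  T = 295 + 4·36 = 439
T: 31 − 439 = -408

-408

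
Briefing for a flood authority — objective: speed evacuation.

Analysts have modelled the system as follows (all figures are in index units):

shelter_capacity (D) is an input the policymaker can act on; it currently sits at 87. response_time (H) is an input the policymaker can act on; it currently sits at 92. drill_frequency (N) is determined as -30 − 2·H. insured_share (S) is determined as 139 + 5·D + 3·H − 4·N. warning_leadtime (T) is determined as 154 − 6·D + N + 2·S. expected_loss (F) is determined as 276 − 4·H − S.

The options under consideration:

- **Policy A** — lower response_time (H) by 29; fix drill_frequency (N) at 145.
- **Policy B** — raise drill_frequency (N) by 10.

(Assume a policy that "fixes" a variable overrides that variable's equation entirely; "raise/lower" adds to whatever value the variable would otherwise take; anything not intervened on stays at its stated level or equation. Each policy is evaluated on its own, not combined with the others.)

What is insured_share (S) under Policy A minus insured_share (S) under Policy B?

Policy A (H − 29, N := 145):
  D = 87
  H = 92 − 29 = 63
  N = 145
  S = 139 + 5·87 + 3·63 − 4·145 = 183
Policy B (N + 10):
  D = 87
  H = 92
  N = -30 − 2·92 (+10 from intervention) = -204
  S = 139 + 5·87 + 3·92 − 4·(-204) = 1666
S: 183 − 1666 = -1483

-1483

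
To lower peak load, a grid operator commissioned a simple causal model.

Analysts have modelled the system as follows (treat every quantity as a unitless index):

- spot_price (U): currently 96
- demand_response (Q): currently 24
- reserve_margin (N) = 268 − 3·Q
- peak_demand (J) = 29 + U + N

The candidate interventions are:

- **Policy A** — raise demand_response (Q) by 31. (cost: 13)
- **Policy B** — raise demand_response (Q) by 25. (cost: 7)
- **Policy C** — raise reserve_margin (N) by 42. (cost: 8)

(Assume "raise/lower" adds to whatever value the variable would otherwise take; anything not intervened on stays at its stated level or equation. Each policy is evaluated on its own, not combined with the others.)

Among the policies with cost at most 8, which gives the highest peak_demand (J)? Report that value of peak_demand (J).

363

Policy B (Q + 25):
  U = 96
  Q = 24 + 25 = 49
  N = 268 − 3·49 = 121
  J = 29 + 96 + 121 = 246
Policy C (N + 42):
  U = 96
  Q = 24
  N = 268 − 3·24 (+42 from intervention) = 238
  J = 29 + 96 + 238 = 363
Comparing — Policy B: J=246, Policy C: J=363. Highest is 363 (Policy C).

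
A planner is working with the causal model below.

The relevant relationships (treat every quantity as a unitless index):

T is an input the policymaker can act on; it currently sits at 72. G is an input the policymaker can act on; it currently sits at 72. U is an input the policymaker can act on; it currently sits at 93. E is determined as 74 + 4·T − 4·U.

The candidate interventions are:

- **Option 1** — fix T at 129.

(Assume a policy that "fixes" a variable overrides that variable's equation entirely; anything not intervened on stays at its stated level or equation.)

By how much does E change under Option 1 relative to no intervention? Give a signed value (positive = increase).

Baseline:
  T = 72
  U = 93
  E = 74 + 4·72 − 4·93 = -10
Option 1 (T := 129):
  T = 129
  U = 93
  E = 74 + 4·129 − 4·93 = 218
Change in E: 218 − (-10) = 228

228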